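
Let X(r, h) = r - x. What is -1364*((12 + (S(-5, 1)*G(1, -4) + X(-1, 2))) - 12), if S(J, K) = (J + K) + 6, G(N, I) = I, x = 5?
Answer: 19096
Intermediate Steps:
S(J, K) = 6 + J + K
X(r, h) = -5 + r (X(r, h) = r - 1*5 = r - 5 = -5 + r)
-1364*((12 + (S(-5, 1)*G(1, -4) + X(-1, 2))) - 12) = -1364*((12 + ((6 - 5 + 1)*(-4) + (-5 - 1))) - 12) = -1364*((12 + (2*(-4) - 6)) - 12) = -1364*((12 + (-8 - 6)) - 12) = -1364*((12 - 14) - 12) = -1364*(-2 - 12) = -1364*(-14) = 19096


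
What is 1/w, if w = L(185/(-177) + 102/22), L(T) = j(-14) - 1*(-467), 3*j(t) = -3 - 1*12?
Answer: 1/462 ≈ 0.0021645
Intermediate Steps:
j(t) = -5 (j(t) = (-3 - 1*12)/3 = (-3 - 12)/3 = (⅓)*(-15) = -5)
L(T) = 462 (L(T) = -5 - 1*(-467) = -5 + 467 = 462)
w = 462
1/w = 1/462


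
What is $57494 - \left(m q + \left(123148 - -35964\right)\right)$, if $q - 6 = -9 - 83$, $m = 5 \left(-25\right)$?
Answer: $-112368$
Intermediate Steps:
$m = -125$
$q = -86$ ($q = 6 - 92 = -86$)
$57494 - \left(m q + \left(123148 - -35964\right)\right) = 57494 - \left(\left(-125\right) \left(-86\right) + \left(123148 - -35964\right)\right) = 57494 - \left(10750 + \left(123148 + 35964\right)\right) = 57494 - \left(10750 + 159112\right) = 57494 - 169862 = -112368$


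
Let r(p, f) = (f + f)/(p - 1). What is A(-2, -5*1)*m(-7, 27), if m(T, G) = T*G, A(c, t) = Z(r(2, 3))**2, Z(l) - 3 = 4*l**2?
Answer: -4084101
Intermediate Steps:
r(p, f) = 2*f/(-1 + p) (r(p, f) = (2*f)/(-1 + p) = 2*f/(-1 + p))
Z(l) = 3 + 4*l**2
A(c, t) = 21609 (A(c, t) = (3 + 4*(2*3/(-1 + 2))**2)**2 = (3 + 4*(2*3/1)**2)**2 = (3 + 4*(2*3*1)**2)**2 = (3 + 4*6**2)**2 = (3 + 4*36)**2 = (3 + 144)**2 = 147**2 = 21609)
m(T, G) = G*T
A(-2, -5*1)*m(-7, 27) = 21609*(27*(-7)) = 21609*(-189) = -4084101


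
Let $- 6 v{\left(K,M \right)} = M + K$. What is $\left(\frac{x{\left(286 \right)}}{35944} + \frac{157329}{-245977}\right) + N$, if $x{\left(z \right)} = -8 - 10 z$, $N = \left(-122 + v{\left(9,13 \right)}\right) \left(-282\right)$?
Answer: $\frac{78328769149133}{2210349322} \approx 35437.0$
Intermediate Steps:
$v{\left(K,M \right)} = - \frac{K}{6} - \frac{M}{6}$ ($v{\left(K,M \right)} = - \frac{M + K}{6} = - \frac{K + M}{6} = - \frac{K}{6} - \frac{M}{6}$)
$N = 35438$ ($N = \left(-122 - \frac{11}{3}\right) \left(-282\right) = \left(- \frac{377}{3}\right) \left(-282\right) = 35438$)
$\left(\frac{x{\left(286 \right)}}{35944} + \frac{157329}{-245977}\right) + N = \left(\frac{-8 - 2860}{35944} + \frac{157329}{-245977}\right) + 35438 = \left(\left(-8 - 2860\right) \frac{1}{35944} + 157329 \left(- \frac{1}{245977}\right)\right) + 35438 = \left(\left(-2868\right) \frac{1}{35944} - \frac{157329}{245977}\right) + 35438 = \left(- \frac{717}{8986} - \frac{157329}{245977}\right) + 35438 = - \frac{1590123903}{2210349322} + 35438 = \frac{78328769149133}{2210349322}$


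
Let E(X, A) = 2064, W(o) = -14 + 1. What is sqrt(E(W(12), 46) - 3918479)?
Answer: I*sqrt(3916415) ≈ 1979.0*I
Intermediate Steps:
W(o) = -13
sqrt(E(W(12), 46) - 3918479) = sqrt(2064 - 3918479) = sqrt(-3916415) = I*sqrt(3916415)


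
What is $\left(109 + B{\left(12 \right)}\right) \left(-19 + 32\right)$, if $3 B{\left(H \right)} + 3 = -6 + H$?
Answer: $1430$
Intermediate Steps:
$B{\left(H \right)} = -3 + \frac{H}{3}$ ($B{\left(H \right)} = -1 + \frac{-6 + H}{3} = -1 + \left(-2 + \frac{H}{3}\right) = -3 + \frac{H}{3}$)
$\left(109 + B{\left(12 \right)}\right) \left(-19 + 32\right) = \left(109 + \left(-3 + \frac{1}{3} \cdot 12\right)\right) \left(-19 + 32\right) = \left(109 + \left(-3 + 4\right)\right) 13 = \left(109 + 1\right) 13 = 110 \cdot 13 = 1430$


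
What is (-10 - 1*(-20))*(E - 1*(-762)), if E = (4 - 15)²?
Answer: 8830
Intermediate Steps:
E = 121 (E = (-11)² = 121)
(-10 - 1*(-20))*(E - 1*(-762)) = (-10 - 1*(-20))*(121 - 1*(-762)) = (-10 + 20)*(121 + 762) = 10*883 = 8830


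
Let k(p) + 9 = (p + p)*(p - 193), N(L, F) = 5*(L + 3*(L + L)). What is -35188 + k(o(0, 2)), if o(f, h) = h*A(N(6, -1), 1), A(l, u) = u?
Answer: -35961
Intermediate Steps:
N(L, F) = 35*L (N(L, F) = 5*(L + 3*(2*L)) = 5*(L + 6*L) = 5*(7*L) = 35*L)
o(f, h) = h (o(f, h) = h*1 = h)
k(p) = -9 + 2*p*(-193 + p) (k(p) = -9 + (p + p)*(p - 193) = -9 + (2*p)*(-193 + p) = -9 + 2*p*(-193 + p))
-35188 + k(o(0, 2)) = -35188 + (-9 - 386*2 + 2*2**2) = -35188 + (-9 - 772 + 2*4) = -35188 + (-9 - 772 + 8) = -35188 - 773 = -35961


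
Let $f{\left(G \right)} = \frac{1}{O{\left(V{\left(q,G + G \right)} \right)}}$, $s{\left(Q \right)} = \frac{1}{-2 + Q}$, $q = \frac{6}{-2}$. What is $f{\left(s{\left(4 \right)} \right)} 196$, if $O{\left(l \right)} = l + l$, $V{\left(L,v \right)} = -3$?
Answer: $- \frac{98}{3} \approx -32.667$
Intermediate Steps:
$q = -3$ ($q = 6 \left(- \frac{1}{2}\right) = -3$)
$O{\left(l \right)} = 2 l$
$f{\left(G \right)} = - \frac{1}{6}$ ($f{\left(G \right)} = \frac{1}{2 \left(-3\right)} = \frac{1}{-6} = - \frac{1}{6}$)
$f{\left(s{\left(4 \right)} \right)} 196 = \left(- \frac{1}{6}\right) 196 = - \frac{98}{3}$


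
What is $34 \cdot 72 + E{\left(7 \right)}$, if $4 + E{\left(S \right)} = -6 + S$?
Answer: $2445$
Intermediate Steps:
$E{\left(S \right)} = -10 + S$ ($E{\left(S \right)} = -4 + \left(-6 + S\right) = -10 + S$)
$34 \cdot 72 + E{\left(7 \right)} = 34 \cdot 72 + \left(-10 + 7\right) = 2448 - 3 = 2445$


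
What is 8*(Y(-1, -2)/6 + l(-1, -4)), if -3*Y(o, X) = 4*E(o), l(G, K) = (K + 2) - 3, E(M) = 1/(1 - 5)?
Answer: -356/9 ≈ -39.556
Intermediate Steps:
E(M) = -1/4 (E(M) = 1/(-4) = -1/4)
l(G, K) = -1 + K (l(G, K) = (2 + K) - 3 = -1 + K)
Y(o, X) = 1/3 (Y(o, X) = -4*(-1)/(3*4) = -1/3*(-1) = 1/3)
8*(Y(-1, -2)/6 + l(-1, -4)) = 8*((1/3)/6 + (-1 - 4)) = 8*((1/3)*(1/6) - 5) = 8*(1/18 - 5) = 8*(-89/18) = -356/9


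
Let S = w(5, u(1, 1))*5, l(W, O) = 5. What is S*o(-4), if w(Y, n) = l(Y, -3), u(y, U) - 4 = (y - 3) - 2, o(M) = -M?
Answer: 100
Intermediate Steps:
u(y, U) = -1 + y (u(y, U) = 4 + ((y - 3) - 2) = 4 + ((-3 + y) - 2) = 4 + (-5 + y) = -1 + y)
w(Y, n) = 5
S = 25 (S = 5*5 = 25)
S*o(-4) = 25*(-1*(-4)) = 25*4 = 100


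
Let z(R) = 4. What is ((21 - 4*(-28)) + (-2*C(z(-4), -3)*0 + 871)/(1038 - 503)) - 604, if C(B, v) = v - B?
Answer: -251114/535 ≈ -469.37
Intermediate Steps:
((21 - 4*(-28)) + (-2*C(z(-4), -3)*0 + 871)/(1038 - 503)) - 604 = ((21 - 4*(-28)) + (-2*(-3 - 1*4)*0 + 871)/(1038 - 503)) - 604 = ((21 + 112) + (-2*(-3 - 4)*0 + 871)/535) - 604 = (133 + (-2*(-7)*0 + 871)*(1/535)) - 604 = (133 + (14*0 + 871)*(1/535)) - 604 = (133 + (0 + 871)*(1/535)) - 604 = (133 + 871*(1/535)) - 604 = (133 + 871/535) - 604 = 72026/535 - 604 = -251114/535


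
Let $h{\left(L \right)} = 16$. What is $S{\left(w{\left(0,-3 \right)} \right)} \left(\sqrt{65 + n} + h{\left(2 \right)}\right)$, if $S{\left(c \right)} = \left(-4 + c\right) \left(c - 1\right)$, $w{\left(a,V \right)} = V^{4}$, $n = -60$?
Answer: $98560 + 6160 \sqrt{5} \approx 1.1233 \cdot 10^{5}$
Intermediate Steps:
$S{\left(c \right)} = \left(-1 + c\right) \left(-4 + c\right)$ ($S{\left(c \right)} = \left(-4 + c\right) \left(-1 + c\right) = \left(-1 + c\right) \left(-4 + c\right)$)
$S{\left(w{\left(0,-3 \right)} \right)} \left(\sqrt{65 + n} + h{\left(2 \right)}\right) = \left(4 + \left(\left(-3\right)^{4}\right)^{2} - 5 \left(-3\right)^{4}\right) \left(\sqrt{65 - 60} + 16\right) = \left(4 + 81^{2} - 405\right) \left(\sqrt{5} + 16\right) = \left(4 + 6561 - 405\right) \left(16 + \sqrt{5}\right) = 6160 \left(16 + \sqrt{5}\right) = 98560 + 6160 \sqrt{5}$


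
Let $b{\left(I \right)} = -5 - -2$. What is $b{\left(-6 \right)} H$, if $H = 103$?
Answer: $-309$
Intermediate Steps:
$b{\left(I \right)} = -3$ ($b{\left(I \right)} = -5 + 2 = -3$)
$b{\left(-6 \right)} H = \left(-3\right) 103 = -309$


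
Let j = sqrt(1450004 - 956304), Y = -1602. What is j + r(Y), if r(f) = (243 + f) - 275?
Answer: -1634 + 10*sqrt(4937) ≈ -931.36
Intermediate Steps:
r(f) = -32 + f
j = 10*sqrt(4937) (j = sqrt(493700) = 10*sqrt(4937) ≈ 702.64)
j + r(Y) = 10*sqrt(4937) + (-32 - 1602) = 10*sqrt(4937) - 1634 = -1634 + 10*sqrt(4937)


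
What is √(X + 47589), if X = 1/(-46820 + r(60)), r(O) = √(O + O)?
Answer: √(4456233958 - 190356*√30)/(2*√(23410 - √30)) ≈ 218.15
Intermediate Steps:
r(O) = √2*√O (r(O) = √(2*O) = √2*√O)
X = 1/(-46820 + 2*√30) (X = 1/(-46820 + √2*√60) = 1/(-46820 + √2*(2*√15)) = 1/(-46820 + 2*√30) ≈ -2.1363e-5)
√(X + 47589) = √((-2341/109605614 - √30/1096056140) + 47589) = √(5216021562305/109605614 - √30/1096056140)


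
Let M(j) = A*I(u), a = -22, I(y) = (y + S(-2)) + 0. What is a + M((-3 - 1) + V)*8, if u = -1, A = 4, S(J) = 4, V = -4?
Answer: 74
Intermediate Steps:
I(y) = 4 + y (I(y) = (y + 4) + 0 = (4 + y) + 0 = 4 + y)
M(j) = 12 (M(j) = 4*(4 - 1) = 4*3 = 12)
a + M((-3 - 1) + V)*8 = -22 + 12*8 = -22 + 96 = 74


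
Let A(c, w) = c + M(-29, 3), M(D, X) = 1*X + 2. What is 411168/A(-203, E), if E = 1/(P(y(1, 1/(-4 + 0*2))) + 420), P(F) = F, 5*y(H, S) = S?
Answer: -68528/33 ≈ -2076.6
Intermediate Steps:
y(H, S) = S/5
E = 20/8399 (E = 1/(1/(5*(-4 + 0*2)) + 420) = 1/(1/(5*(-4 + 0)) + 420) = 1/((1/5)/(-4) + 420) = 1/((1/5)*(-1/4) + 420) = 1/(-1/20 + 420) = 1/(8399/20) = 20/8399 ≈ 0.0023812)
M(D, X) = 2 + X (M(D, X) = X + 2 = 2 + X)
A(c, w) = 5 + c (A(c, w) = c + (2 + 3) = c + 5 = 5 + c)
411168/A(-203, E) = 411168/(5 - 203) = 411168/(-198) = 411168*(-1/198) = -68528/33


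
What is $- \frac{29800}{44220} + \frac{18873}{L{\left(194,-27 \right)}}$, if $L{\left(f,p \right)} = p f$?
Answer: $- \frac{1834549}{428934} \approx -4.277$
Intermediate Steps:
$L{\left(f,p \right)} = f p$
$- \frac{29800}{44220} + \frac{18873}{L{\left(194,-27 \right)}} = - \frac{29800}{44220} + \frac{18873}{194 \left(-27\right)} = \left(-29800\right) \frac{1}{44220} + \frac{18873}{-5238} = - \frac{1490}{2211} + 18873 \left(- \frac{1}{5238}\right) = - \frac{1490}{2211} - \frac{699}{194} = - \frac{1834549}{428934}$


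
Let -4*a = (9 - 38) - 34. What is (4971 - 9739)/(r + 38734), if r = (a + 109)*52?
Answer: -4768/45221 ≈ -0.10544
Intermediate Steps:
a = 63/4 (a = -((9 - 38) - 34)/4 = -(-29 - 34)/4 = -1/4*(-63) = 63/4 ≈ 15.750)
r = 6487 (r = (63/4 + 109)*52 = (499/4)*52 = 6487)
(4971 - 9739)/(r + 38734) = (4971 - 9739)/(6487 + 38734) = -4768/45221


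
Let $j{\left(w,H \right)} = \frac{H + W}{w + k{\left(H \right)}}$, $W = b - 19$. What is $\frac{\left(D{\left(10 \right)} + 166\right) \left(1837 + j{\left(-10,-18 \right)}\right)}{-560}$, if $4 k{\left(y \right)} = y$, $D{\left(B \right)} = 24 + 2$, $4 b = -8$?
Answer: $- \frac{640212}{1015} \approx -630.75$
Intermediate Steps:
$b = -2$ ($b = \frac{1}{4} \left(-8\right) = -2$)
$D{\left(B \right)} = 26$
$k{\left(y \right)} = \frac{y}{4}$
$W = -21$ ($W = -2 - 19 = -21$)
$j{\left(w,H \right)} = \frac{-21 + H}{w + \frac{H}{4}}$ ($j{\left(w,H \right)} = \frac{H - 21}{w + \frac{H}{4}} = \frac{-21 + H}{w + \frac{H}{4}}$)
$\frac{\left(D{\left(10 \right)} + 166\right) \left(1837 + j{\left(-10,-18 \right)}\right)}{-560} = \frac{\left(26 + 166\right) \left(1837 + \frac{4 \left(-21 - 18\right)}{-18 + 4 \left(-10\right)}\right)}{-560} = 192 \left(1837 + 4 \frac{1}{-18 - 40} \left(-39\right)\right) \left(- \frac{1}{560}\right) = 192 \left(1837 + 4 \frac{1}{-58} \left(-39\right)\right) \left(- \frac{1}{560}\right) = 192 \left(1837 + 4 \left(- \frac{1}{58}\right) \left(-39\right)\right) \left(- \frac{1}{560}\right) = 192 \left(1837 + \frac{78}{29}\right) \left(- \frac{1}{560}\right) = 192 \cdot \frac{53351}{29} \left(- \frac{1}{560}\right) = \frac{10243392}{29} \left(- \frac{1}{560}\right) = - \frac{640212}{1015}$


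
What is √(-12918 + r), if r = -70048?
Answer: I*√82966 ≈ 288.04*I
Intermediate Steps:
√(-12918 + r) = √(-12918 - 70048) = √(-82966) = I*√82966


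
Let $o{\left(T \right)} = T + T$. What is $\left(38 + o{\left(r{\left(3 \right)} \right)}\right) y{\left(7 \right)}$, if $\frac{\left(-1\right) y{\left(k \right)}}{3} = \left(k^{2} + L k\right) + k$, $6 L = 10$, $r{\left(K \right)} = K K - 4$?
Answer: $-9744$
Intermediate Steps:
$r{\left(K \right)} = -4 + K^{2}$ ($r{\left(K \right)} = K^{2} - 4 = -4 + K^{2}$)
$L = \frac{5}{3}$ ($L = \frac{1}{6} \cdot 10 = \frac{5}{3} \approx 1.6667$)
$y{\left(k \right)} = - 8 k - 3 k^{2}$ ($y{\left(k \right)} = - 3 \left(\left(k^{2} + \frac{5 k}{3}\right) + k\right) = - 3 \left(k^{2} + \frac{8 k}{3}\right) = - 8 k - 3 k^{2}$)
$o{\left(T \right)} = 2 T$
$\left(38 + o{\left(r{\left(3 \right)} \right)}\right) y{\left(7 \right)} = \left(38 + 2 \left(-4 + 3^{2}\right)\right) \left(\left(-1\right) 7 \left(8 + 3 \cdot 7\right)\right) = \left(38 + 2 \left(-4 + 9\right)\right) \left(\left(-1\right) 7 \left(8 + 21\right)\right) = \left(38 + 2 \cdot 5\right) \left(\left(-1\right) 7 \cdot 29\right) = \left(38 + 10\right) \left(-203\right) = 48 \left(-203\right) = -9744$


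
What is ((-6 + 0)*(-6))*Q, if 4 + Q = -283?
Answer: -10332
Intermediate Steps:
Q = -287 (Q = -4 - 283 = -287)
((-6 + 0)*(-6))*Q = ((-6 + 0)*(-6))*(-287) = -6*(-6)*(-287) = 36*(-287) = -10332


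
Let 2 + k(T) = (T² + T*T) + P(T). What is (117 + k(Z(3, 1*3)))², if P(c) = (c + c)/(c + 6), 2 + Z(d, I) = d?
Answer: 674041/49 ≈ 13756.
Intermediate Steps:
Z(d, I) = -2 + d
P(c) = 2*c/(6 + c) (P(c) = (2*c)/(6 + c) = 2*c/(6 + c))
k(T) = -2 + 2*T² + 2*T/(6 + T) (k(T) = -2 + ((T² + T*T) + 2*T/(6 + T)) = -2 + ((T² + T²) + 2*T/(6 + T)) = -2 + (2*T² + 2*T/(6 + T)) = -2 + 2*T² + 2*T/(6 + T))
(117 + k(Z(3, 1*3)))² = (117 + 2*(-6 + (-2 + 3)³ + 6*(-2 + 3)²)/(6 + (-2 + 3)))² = (117 + 2*(-6 + 1³ + 6*1²)/(6 + 1))² = (117 + 2*(-6 + 1 + 6*1)/7)² = (117 + 2*(⅐)*(-6 + 1 + 6))² = (117 + 2*(⅐)*1)² = (117 + 2/7)² = (821/7)² = 674041/49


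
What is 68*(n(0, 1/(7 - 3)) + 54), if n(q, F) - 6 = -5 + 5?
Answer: 4080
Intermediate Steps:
n(q, F) = 6 (n(q, F) = 6 + (-5 + 5) = 6 + 0 = 6)
68*(n(0, 1/(7 - 3)) + 54) = 68*(6 + 54) = 68*60 = 4080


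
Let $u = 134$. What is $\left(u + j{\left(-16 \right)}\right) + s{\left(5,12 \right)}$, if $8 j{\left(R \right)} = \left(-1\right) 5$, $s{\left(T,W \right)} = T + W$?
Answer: $\frac{1203}{8} \approx 150.38$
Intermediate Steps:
$j{\left(R \right)} = - \frac{5}{8}$ ($j{\left(R \right)} = \frac{\left(-1\right) 5}{8} = \frac{1}{8} \left(-5\right) = - \frac{5}{8}$)
$\left(u + j{\left(-16 \right)}\right) + s{\left(5,12 \right)} = \left(134 - \frac{5}{8}\right) + \left(5 + 12\right) = \frac{1067}{8} + 17 = \frac{1203}{8}$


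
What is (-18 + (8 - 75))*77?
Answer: -6545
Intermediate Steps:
(-18 + (8 - 75))*77 = (-18 - 67)*77 = -85*77 = -6545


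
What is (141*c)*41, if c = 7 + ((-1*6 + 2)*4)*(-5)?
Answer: 502947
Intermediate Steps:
c = 87 (c = 7 + ((-6 + 2)*4)*(-5) = 7 - 4*4*(-5) = 7 - 16*(-5) = 7 + 80 = 87)
(141*c)*41 = (141*87)*41 = 12267*41 = 502947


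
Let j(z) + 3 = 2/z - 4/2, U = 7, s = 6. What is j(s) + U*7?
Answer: 133/3 ≈ 44.333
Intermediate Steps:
j(z) = -5 + 2/z (j(z) = -3 + (2/z - 4/2) = -3 + (2/z - 4*1/2) = -3 + (2/z - 2) = -3 + (-2 + 2/z) = -5 + 2/z)
j(s) + U*7 = (-5 + 2/6) + 7*7 = (-5 + 2*(1/6)) + 49 = (-5 + 1/3) + 49 = -14/3 + 49 = 133/3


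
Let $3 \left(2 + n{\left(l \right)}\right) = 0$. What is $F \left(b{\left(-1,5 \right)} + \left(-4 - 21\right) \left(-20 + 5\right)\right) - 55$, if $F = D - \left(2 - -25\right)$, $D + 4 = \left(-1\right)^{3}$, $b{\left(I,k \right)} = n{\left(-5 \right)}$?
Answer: $-11991$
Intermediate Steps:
$n{\left(l \right)} = -2$ ($n{\left(l \right)} = -2 + \frac{1}{3} \cdot 0 = -2 + 0 = -2$)
$b{\left(I,k \right)} = -2$
$D = -5$ ($D = -4 + \left(-1\right)^{3} = -4 - 1 = -5$)
$F = -32$ ($F = -5 - \left(2 - -25\right) = -5 - \left(2 + 25\right) = -5 - 27 = -32$)
$F \left(b{\left(-1,5 \right)} + \left(-4 - 21\right) \left(-20 + 5\right)\right) - 55 = - 32 \left(-2 + \left(-4 - 21\right) \left(-20 + 5\right)\right) - 55 = - 32 \left(-2 - -375\right) - 55 = - 32 \left(-2 + 375\right) - 55 = \left(-32\right) 373 - 55 = -11936 - 55 = -11991$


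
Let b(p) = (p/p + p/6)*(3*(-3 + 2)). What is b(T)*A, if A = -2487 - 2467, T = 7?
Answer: 32201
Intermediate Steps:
A = -4954
b(p) = -3 - p/2 (b(p) = (1 + p*(⅙))*(3*(-1)) = (1 + p/6)*(-3) = -3 - p/2)
b(T)*A = (-3 - ½*7)*(-4954) = (-3 - 7/2)*(-4954) = -13/2*(-4954) = 32201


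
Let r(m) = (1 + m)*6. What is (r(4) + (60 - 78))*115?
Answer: 1380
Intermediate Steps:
r(m) = 6 + 6*m
(r(4) + (60 - 78))*115 = ((6 + 6*4) + (60 - 78))*115 = ((6 + 24) - 18)*115 = (30 - 18)*115 = 12*115 = 1380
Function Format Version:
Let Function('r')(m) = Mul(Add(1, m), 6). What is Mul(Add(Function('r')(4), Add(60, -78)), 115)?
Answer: 1380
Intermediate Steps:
Function('r')(m) = Add(6, Mul(6, m))
Mul(Add(Function('r')(4), Add(60, -78)), 115) = Mul(Add(Add(6, Mul(6, 4)), Add(60, -78)), 115) = Mul(Add(Add(6, 24), -18), 115) = Mul(Add(30, -18), 115) = Mul(12, 115) = 1380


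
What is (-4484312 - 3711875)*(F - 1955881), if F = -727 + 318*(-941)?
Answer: 18489335659202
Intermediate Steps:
F = -299965 (F = -727 - 299238 = -299965)
(-4484312 - 3711875)*(F - 1955881) = (-4484312 - 3711875)*(-299965 - 1955881) = -8196187*(-2255846) = 18489335659202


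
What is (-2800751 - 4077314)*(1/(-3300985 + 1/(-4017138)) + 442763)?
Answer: -40382936793155168068058975/13260512280931 ≈ -3.0454e+12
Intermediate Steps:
(-2800751 - 4077314)*(1/(-3300985 + 1/(-4017138)) + 442763) = -6878065*(1/(-3300985 - 1/4017138) + 442763) = -6878065*(1/(-13260512280931/4017138) + 442763) = -6878065*(-4017138/13260512280931 + 442763) = -6878065*5871264199037835215/13260512280931 = -40382936793155168068058975/13260512280931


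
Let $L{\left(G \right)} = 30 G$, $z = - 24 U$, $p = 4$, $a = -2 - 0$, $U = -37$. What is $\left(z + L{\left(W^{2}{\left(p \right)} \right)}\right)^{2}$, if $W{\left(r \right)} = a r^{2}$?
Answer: $999065664$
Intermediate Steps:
$a = -2$ ($a = -2 + 0 = -2$)
$W{\left(r \right)} = - 2 r^{2}$
$z = 888$ ($z = \left(-24\right) \left(-37\right) = 888$)
$\left(z + L{\left(W^{2}{\left(p \right)} \right)}\right)^{2} = \left(888 + 30 \left(- 2 \cdot 4^{2}\right)^{2}\right)^{2} = \left(888 + 30 \left(\left(-2\right) 16\right)^{2}\right)^{2} = \left(888 + 30 \left(-32\right)^{2}\right)^{2} = \left(888 + 30 \cdot 1024\right)^{2} = \left(888 + 30720\right)^{2} = 31608^{2} = 999065664$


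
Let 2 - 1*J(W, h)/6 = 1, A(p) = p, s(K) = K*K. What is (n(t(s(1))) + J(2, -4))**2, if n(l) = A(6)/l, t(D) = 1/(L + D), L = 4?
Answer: 1296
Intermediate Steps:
s(K) = K**2
J(W, h) = 6 (J(W, h) = 12 - 6*1 = 12 - 6 = 6)
t(D) = 1/(4 + D)
n(l) = 6/l
(n(t(s(1))) + J(2, -4))**2 = (6/(1/(4 + 1**2)) + 6)**2 = (6/(1/(4 + 1)) + 6)**2 = (6/(1/5) + 6)**2 = (6*5 + 6)**2 = (30 + 6)**2 = 36**2 = 1296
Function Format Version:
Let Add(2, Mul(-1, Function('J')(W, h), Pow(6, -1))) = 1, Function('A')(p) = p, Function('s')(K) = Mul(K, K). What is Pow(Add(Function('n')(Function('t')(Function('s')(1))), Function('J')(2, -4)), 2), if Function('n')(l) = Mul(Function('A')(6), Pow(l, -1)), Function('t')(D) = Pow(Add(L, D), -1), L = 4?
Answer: 1296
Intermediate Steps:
Function('s')(K) = Pow(K, 2)
Function('J')(W, h) = 6 (Function('J')(W, h) = Add(12, Mul(-6, 1)) = Add(12, -6) = 6)
Function('t')(D) = Pow(Add(4, D), -1)
Function('n')(l) = Mul(6, Pow(l, -1))
Pow(Add(Function('n')(Function('t')(Function('s')(1))), Function('J')(2, -4)), 2) = Pow(Add(Mul(6, Pow(Pow(Add(4, Pow(1, 2)), -1), -1)), 6), 2) = Pow(Add(Mul(6, Pow(Pow(Add(4, 1), -1), -1)), 6), 2) = Pow(Add(Mul(6, Pow(Pow(5, -1), -1)), 6), 2) = Pow(Add(Mul(6, Pow(Rational(1, 5), -1)), 6), 2) = Pow(Add(Mul(6, 5), 6), 2) = Pow(Add(30, 6), 2) = Pow(36, 2) = 1296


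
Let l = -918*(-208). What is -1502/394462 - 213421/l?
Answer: -3248972015/2896928928 ≈ -1.1215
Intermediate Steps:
l = 190944
-1502/394462 - 213421/l = -1502/394462 - 213421/190944 = -1502*1/394462 - 213421*1/190944 = -751/197231 - 16417/14688 = -3248972015/2896928928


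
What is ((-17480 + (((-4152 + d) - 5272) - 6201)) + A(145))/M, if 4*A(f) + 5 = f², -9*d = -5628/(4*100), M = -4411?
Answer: 8354531/1323300 ≈ 6.3134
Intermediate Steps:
d = 469/300 (d = -(-1876)/(3*(4*100)) = -(-1876)/(3*400) = -⅑*(-1407/100) = 469/300 ≈ 1.5633)
A(f) = -5/4 + f²/4
((-17480 + (((-4152 + d) - 5272) - 6201)) + A(145))/M = ((-17480 + (((-4152 + 469/300) - 5272) - 6201)) + (-5/4 + (¼)*145²))/(-4411) = ((-17480 + ((-1245131/300 - 5272) - 6201)) + (-5/4 + (¼)*21025))*(-1/4411) = ((-17480 + (-2826731/300 - 6201)) + (-5/4 + 21025/4))*(-1/4411) = ((-17480 - 4687031/300) + 5255)*(-1/4411) = (-9931031/300 + 5255)*(-1/4411) = -8354531/300*(-1/4411) = 8354531/1323300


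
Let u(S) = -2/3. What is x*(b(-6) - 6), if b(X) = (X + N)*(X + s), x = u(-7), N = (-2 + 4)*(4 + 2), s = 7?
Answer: 0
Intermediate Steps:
u(S) = -⅔ (u(S) = -2*⅓ = -⅔)
N = 12 (N = 2*6 = 12)
x = -⅔ ≈ -0.66667
b(X) = (7 + X)*(12 + X) (b(X) = (X + 12)*(X + 7) = (12 + X)*(7 + X) = (7 + X)*(12 + X))
x*(b(-6) - 6) = -2*((84 + (-6)² + 19*(-6)) - 6)/3 = -2*((84 + 36 - 114) - 6)/3 = -2*(6 - 6)/3 = -⅔*0 = 0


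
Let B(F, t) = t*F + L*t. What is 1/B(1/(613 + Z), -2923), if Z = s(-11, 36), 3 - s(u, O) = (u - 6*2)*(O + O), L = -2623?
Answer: 2272/17419486965 ≈ 1.3043e-7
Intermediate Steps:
s(u, O) = 3 - 2*O*(-12 + u) (s(u, O) = 3 - (u - 6*2)*(O + O) = 3 - (u - 12)*2*O = 3 - (-12 + u)*2*O = 3 - 2*O*(-12 + u))
Z = 1659 (Z = 3 + 24*36 - 2*36*(-11) = 3 + 864 + 792 = 1659)
B(F, t) = -2623*t + F*t (B(F, t) = t*F - 2623*t = F*t - 2623*t = -2623*t + F*t)
1/B(1/(613 + Z), -2923) = 1/(-2923*(-2623 + 1/(613 + 1659))) = 1/(-2923*(-2623 + 1/2272)) = 1/(-2923*(-5959455/2272)) = 1/(17419486965/2272) = 2272/17419486965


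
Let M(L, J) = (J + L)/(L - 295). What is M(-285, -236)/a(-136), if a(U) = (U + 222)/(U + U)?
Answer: -17714/6235 ≈ -2.8411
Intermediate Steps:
M(L, J) = (J + L)/(-295 + L)
a(U) = (222 + U)/(2*U) (a(U) = (222 + U)/((2*U)) = (222 + U)*(1/(2*U)) = (222 + U)/(2*U))
M(-285, -236)/a(-136) = ((-236 - 285)/(-295 - 285))/(((1/2)*(222 - 136)/(-136))) = (-521/(-580))/(((1/2)*(-1/136)*86)) = (-1/580*(-521))/(-43/136) = (521/580)*(-136/43) = -17714/6235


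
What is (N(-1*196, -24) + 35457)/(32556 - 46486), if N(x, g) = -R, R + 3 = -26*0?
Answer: -3546/1393 ≈ -2.5456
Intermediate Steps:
R = -3 (R = -3 - 26*0 = -3 + 0 = -3)
N(x, g) = 3 (N(x, g) = -1*(-3) = 3)
(N(-1*196, -24) + 35457)/(32556 - 46486) = (3 + 35457)/(32556 - 46486) = 35460/(-13930) = 35460*(-1/13930) = -3546/1393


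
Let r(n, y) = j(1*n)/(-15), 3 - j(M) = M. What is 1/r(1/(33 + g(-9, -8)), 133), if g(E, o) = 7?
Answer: -600/119 ≈ -5.0420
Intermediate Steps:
j(M) = 3 - M
r(n, y) = -1/5 + n/15 (r(n, y) = (3 - n)/(-15) = (3 - n)*(-1/15) = -1/5 + n/15)
1/r(1/(33 + g(-9, -8)), 133) = 1/(-1/5 + 1/(15*(33 + 7))) = 1/(-1/5 + (1/15)/40) = 1/(-1/5 + (1/15)*(1/40)) = 1/(-1/5 + 1/600) = 1/(-119/600) = -600/119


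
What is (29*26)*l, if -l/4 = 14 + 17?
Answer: -93496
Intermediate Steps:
l = -124 (l = -4*(14 + 17) = -4*31 = -124)
(29*26)*l = (29*26)*(-124) = 754*(-124) = -93496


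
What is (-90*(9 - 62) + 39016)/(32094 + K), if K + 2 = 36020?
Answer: 21893/34056 ≈ 0.64285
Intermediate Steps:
K = 36018 (K = -2 + 36020 = 36018)
(-90*(9 - 62) + 39016)/(32094 + K) = (-90*(9 - 62) + 39016)/(32094 + 36018) = (-90*(-53) + 39016)/68112 = (4770 + 39016)*(1/68112) = 43786*(1/68112) = 21893/34056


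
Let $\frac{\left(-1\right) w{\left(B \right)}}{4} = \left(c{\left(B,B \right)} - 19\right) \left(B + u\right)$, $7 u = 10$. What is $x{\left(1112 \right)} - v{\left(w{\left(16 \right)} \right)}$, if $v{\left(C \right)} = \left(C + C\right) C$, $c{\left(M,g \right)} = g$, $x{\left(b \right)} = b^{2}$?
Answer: $\frac{56304064}{49} \approx 1.1491 \cdot 10^{6}$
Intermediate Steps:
$u = \frac{10}{7}$ ($u = \frac{1}{7} \cdot 10 = \frac{10}{7} \approx 1.4286$)
$w{\left(B \right)} = - 4 \left(-19 + B\right) \left(\frac{10}{7} + B\right)$ ($w{\left(B \right)} = - 4 \left(B - 19\right) \left(B + \frac{10}{7}\right) = - 4 \left(-19 + B\right) \left(\frac{10}{7} + B\right)$)
$v{\left(C \right)} = 2 C^{2}$ ($v{\left(C \right)} = 2 C C = 2 C^{2}$)
$x{\left(1112 \right)} - v{\left(w{\left(16 \right)} \right)} = 1112^{2} - 2 \left(\frac{760}{7} - 4 \cdot 16^{2} + \frac{492}{7} \cdot 16\right)^{2} = 1236544 - 2 \left(\frac{760}{7} - 1024 + \frac{7872}{7}\right)^{2} = 1236544 - 2 \left(\frac{1464}{7}\right)^{2} = 1236544 - 2 \cdot \frac{2143296}{49} = 1236544 - \frac{4286592}{49} = \frac{56304064}{49}$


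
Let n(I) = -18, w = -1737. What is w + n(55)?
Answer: -1755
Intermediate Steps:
w + n(55) = -1737 - 18 = -1755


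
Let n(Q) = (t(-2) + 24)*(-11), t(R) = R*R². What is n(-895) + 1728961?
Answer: 1728785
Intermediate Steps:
t(R) = R³
n(Q) = -176 (n(Q) = ((-2)³ + 24)*(-11) = (-8 + 24)*(-11) = 16*(-11) = -176)
n(-895) + 1728961 = -176 + 1728961 = 1728785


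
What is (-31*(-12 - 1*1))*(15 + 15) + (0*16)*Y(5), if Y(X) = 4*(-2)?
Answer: 12090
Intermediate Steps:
Y(X) = -8
(-31*(-12 - 1*1))*(15 + 15) + (0*16)*Y(5) = (-31*(-12 - 1*1))*(15 + 15) + (0*16)*(-8) = -31*(-12 - 1)*30 + 0*(-8) = -31*(-13)*30 + 0 = 403*30 + 0 = 12090 + 0 = 12090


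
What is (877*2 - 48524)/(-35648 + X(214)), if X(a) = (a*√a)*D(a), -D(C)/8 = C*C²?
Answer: -4341815/156881852793183208608 + 1021765489795*√214/78440926396591604304 ≈ 1.9055e-7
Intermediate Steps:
D(C) = -8*C³ (D(C) = -8*C*C² = -8*C³)
X(a) = -8*a^(9/2) (X(a) = (a*√a)*(-8*a³) = a^(3/2)*(-8*a³) = -8*a^(9/2))
(877*2 - 48524)/(-35648 + X(214)) = (877*2 - 48524)/(-35648 - 16778188928*√214) = (1754 - 48524)/(-35648 - 16778188928*√214) = -46770/(-35648 - 16778188928*√214)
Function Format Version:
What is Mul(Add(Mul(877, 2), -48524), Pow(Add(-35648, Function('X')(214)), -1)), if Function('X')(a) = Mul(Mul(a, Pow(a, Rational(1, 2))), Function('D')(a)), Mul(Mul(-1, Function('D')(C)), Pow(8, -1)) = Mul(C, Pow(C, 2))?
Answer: Add(Rational(-4341815, 156881852793183208608), Mul(Rational(1021765489795, 78440926396591604304), Pow(214, Rational(1, 2)))) ≈ 1.9055e-7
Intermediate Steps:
Function('D')(C) = Mul(-8, Pow(C, 3)) (Function('D')(C) = Mul(-8, Mul(C, Pow(C, 2))) = Mul(-8, Pow(C, 3)))
Function('X')(a) = Mul(-8, Pow(a, Rational(9, 2))) (Function('X')(a) = Mul(Mul(a, Pow(a, Rational(1, 2))), Mul(-8, Pow(a, 3))) = Mul(Pow(a, Rational(3, 2)), Mul(-8, Pow(a, 3))) = Mul(-8, Pow(a, Rational(9, 2))))
Mul(Add(Mul(877, 2), -48524), Pow(Add(-35648, Function('X')(214)), -1)) = Mul(Add(Mul(877, 2), -48524), Pow(Add(-35648, Mul(-8, Pow(214, Rational(9, 2)))), -1)) = Mul(Add(1754, -48524), Pow(Add(-35648, Mul(-8, Mul(2097273616, Pow(214, Rational(1, 2))))), -1)) = Mul(-46770, Pow(Add(-35648, Mul(-16778188928, Pow(214, Rational(1, 2)))), -1))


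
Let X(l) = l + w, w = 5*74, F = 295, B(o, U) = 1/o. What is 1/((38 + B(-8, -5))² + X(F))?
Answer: 64/134369 ≈ 0.00047630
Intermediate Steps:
w = 370
X(l) = 370 + l (X(l) = l + 370 = 370 + l)
1/((38 + B(-8, -5))² + X(F)) = 1/((38 + 1/(-8))² + (370 + 295)) = 1/((38 - ⅛)² + 665) = 1/((303/8)² + 665) = 1/(91809/64 + 665) = 1/(134369/64) = 64/134369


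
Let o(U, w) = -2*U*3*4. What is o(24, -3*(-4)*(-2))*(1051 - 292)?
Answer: -437184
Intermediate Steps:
o(U, w) = -24*U (o(U, w) = -6*U*4 = -24*U)
o(24, -3*(-4)*(-2))*(1051 - 292) = (-24*24)*(1051 - 292) = -576*759 = -437184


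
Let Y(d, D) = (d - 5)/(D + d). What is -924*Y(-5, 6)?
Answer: 9240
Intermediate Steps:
Y(d, D) = (-5 + d)/(D + d)
-924*Y(-5, 6) = -924*(-5 - 5)/(6 - 5) = -924*(-10)/1 = -924*(-10) = 9240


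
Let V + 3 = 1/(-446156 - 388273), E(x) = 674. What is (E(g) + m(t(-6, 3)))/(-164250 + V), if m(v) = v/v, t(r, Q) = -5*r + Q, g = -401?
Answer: -563239575/137057466538 ≈ -0.0041095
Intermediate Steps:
t(r, Q) = Q - 5*r
m(v) = 1
V = -2503288/834429 (V = -3 + 1/(-446156 - 388273) = -3 + 1/(-834429) = -3 - 1/834429 = -2503288/834429 ≈ -3.0000)
(E(g) + m(t(-6, 3)))/(-164250 + V) = (674 + 1)/(-164250 - 2503288/834429) = 675/(-137057466538/834429) = 675*(-834429/137057466538) = -563239575/137057466538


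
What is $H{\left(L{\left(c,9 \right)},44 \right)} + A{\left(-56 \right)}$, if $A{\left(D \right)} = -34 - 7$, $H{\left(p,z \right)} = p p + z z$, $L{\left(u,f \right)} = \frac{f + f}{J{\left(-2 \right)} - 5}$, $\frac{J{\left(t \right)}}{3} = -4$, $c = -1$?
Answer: $\frac{547979}{289} \approx 1896.1$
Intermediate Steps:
$J{\left(t \right)} = -12$ ($J{\left(t \right)} = 3 \left(-4\right) = -12$)
$L{\left(u,f \right)} = - \frac{2 f}{17}$ ($L{\left(u,f \right)} = \frac{f + f}{-12 - 5} = \frac{2 f}{-17} = 2 f \left(- \frac{1}{17}\right) = - \frac{2 f}{17}$)
$H{\left(p,z \right)} = p^{2} + z^{2}$
$A{\left(D \right)} = -41$ ($A{\left(D \right)} = -34 - 7 = -41$)
$H{\left(L{\left(c,9 \right)},44 \right)} + A{\left(-56 \right)} = \left(\left(\left(- \frac{2}{17}\right) 9\right)^{2} + 44^{2}\right) - 41 = \left(\left(- \frac{18}{17}\right)^{2} + 1936\right) - 41 = \left(\frac{324}{289} + 1936\right) - 41 = \frac{559828}{289} - 41 = \frac{547979}{289}$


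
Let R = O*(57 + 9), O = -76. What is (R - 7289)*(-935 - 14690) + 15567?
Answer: 192281192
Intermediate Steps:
R = -5016 (R = -76*(57 + 9) = -76*66 = -5016)
(R - 7289)*(-935 - 14690) + 15567 = (-5016 - 7289)*(-935 - 14690) + 15567 = -12305*(-15625) + 15567 = 192265625 + 15567 = 192281192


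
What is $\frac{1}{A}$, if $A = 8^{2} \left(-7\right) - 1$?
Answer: $- \frac{1}{449} \approx -0.0022272$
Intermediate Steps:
$A = -449$ ($A = 64 \left(-7\right) - 1 = -448 - 1 = -449$)
$\frac{1}{A} = \frac{1}{-449} = - \frac{1}{449}$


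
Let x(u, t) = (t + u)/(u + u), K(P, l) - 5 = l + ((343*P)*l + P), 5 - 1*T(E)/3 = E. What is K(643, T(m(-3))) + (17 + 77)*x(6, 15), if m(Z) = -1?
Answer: 7941425/2 ≈ 3.9707e+6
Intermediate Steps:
T(E) = 15 - 3*E
K(P, l) = 5 + P + l + 343*P*l (K(P, l) = 5 + (l + ((343*P)*l + P)) = 5 + (l + (343*P*l + P)) = 5 + (l + (P + 343*P*l)) = 5 + (P + l + 343*P*l) = 5 + P + l + 343*P*l)
x(u, t) = (t + u)/(2*u) (x(u, t) = (t + u)/((2*u)) = (t + u)*(1/(2*u)) = (t + u)/(2*u))
K(643, T(m(-3))) + (17 + 77)*x(6, 15) = (5 + 643 + (15 - 3*(-1)) + 343*643*(15 - 3*(-1))) + (17 + 77)*((½)*(15 + 6)/6) = (5 + 643 + (15 + 3) + 343*643*(15 + 3)) + 94*((½)*(⅙)*21) = (5 + 643 + 18 + 343*643*18) + 94*(7/4) = (5 + 643 + 18 + 3969882) + 329/2 = 3970548 + 329/2 = 7941425/2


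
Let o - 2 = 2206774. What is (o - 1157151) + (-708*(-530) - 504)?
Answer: 1424361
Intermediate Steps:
o = 2206776 (o = 2 + 2206774 = 2206776)
(o - 1157151) + (-708*(-530) - 504) = (2206776 - 1157151) + (-708*(-530) - 504) = 1049625 + (375240 - 504) = 1049625 + 374736 = 1424361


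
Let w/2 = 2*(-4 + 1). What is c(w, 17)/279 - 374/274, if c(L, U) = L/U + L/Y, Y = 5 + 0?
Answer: -1490291/1082985 ≈ -1.3761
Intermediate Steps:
Y = 5
w = -12 (w = 2*(2*(-4 + 1)) = 2*(2*(-3)) = 2*(-6) = -12)
c(L, U) = L/5 + L/U (c(L, U) = L/U + L/5 = L/5 + L/U)
c(w, 17)/279 - 374/274 = ((⅕)*(-12) - 12/17)/279 - 374/274 = (-12/5 - 12*1/17)*(1/279) - 374*1/274 = (-12/5 - 12/17)*(1/279) - 187/137 = -264/85*1/279 - 187/137 = -88/7905 - 187/137 = -1490291/1082985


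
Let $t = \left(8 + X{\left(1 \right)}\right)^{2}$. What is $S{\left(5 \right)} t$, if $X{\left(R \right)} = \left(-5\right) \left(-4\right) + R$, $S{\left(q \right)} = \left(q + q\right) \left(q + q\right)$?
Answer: $84100$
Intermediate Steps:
$S{\left(q \right)} = 4 q^{2}$ ($S{\left(q \right)} = 2 q 2 q = 4 q^{2}$)
$X{\left(R \right)} = 20 + R$
$t = 841$ ($t = \left(8 + \left(20 + 1\right)\right)^{2} = \left(8 + 21\right)^{2} = 29^{2} = 841$)
$S{\left(5 \right)} t = 4 \cdot 5^{2} \cdot 841 = 4 \cdot 25 \cdot 841 = 100 \cdot 841 = 84100$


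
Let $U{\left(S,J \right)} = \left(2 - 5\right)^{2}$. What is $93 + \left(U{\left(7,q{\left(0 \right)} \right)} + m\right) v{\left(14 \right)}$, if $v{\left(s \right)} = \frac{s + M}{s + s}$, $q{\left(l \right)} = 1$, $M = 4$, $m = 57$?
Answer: $\frac{948}{7} \approx 135.43$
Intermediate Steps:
$U{\left(S,J \right)} = 9$ ($U{\left(S,J \right)} = \left(-3\right)^{2} = 9$)
$v{\left(s \right)} = \frac{4 + s}{2 s}$ ($v{\left(s \right)} = \frac{s + 4}{s + s} = \frac{4 + s}{2 s}$)
$93 + \left(U{\left(7,q{\left(0 \right)} \right)} + m\right) v{\left(14 \right)} = 93 + \left(9 + 57\right) \frac{4 + 14}{2 \cdot 14} = 93 + 66 \cdot \frac{1}{2} \cdot \frac{1}{14} \cdot 18 = 93 + 66 \cdot \frac{9}{14} = 93 + \frac{297}{7} = \frac{948}{7}$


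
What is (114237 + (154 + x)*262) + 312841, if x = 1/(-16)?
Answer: 3739277/8 ≈ 4.6741e+5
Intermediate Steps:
x = -1/16 ≈ -0.062500
(114237 + (154 + x)*262) + 312841 = (114237 + (154 - 1/16)*262) + 312841 = (114237 + (2463/16)*262) + 312841 = (114237 + 322653/8) + 312841 = 1236549/8 + 312841 = 3739277/8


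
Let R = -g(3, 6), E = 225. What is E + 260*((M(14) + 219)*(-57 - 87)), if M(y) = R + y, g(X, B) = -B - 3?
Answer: -9060255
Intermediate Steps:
g(X, B) = -3 - B
R = 9 (R = -(-3 - 1*6) = -(-3 - 6) = -1*(-9) = 9)
M(y) = 9 + y
E + 260*((M(14) + 219)*(-57 - 87)) = 225 + 260*(((9 + 14) + 219)*(-57 - 87)) = 225 + 260*((23 + 219)*(-144)) = 225 + 260*(242*(-144)) = 225 + 260*(-34848) = 225 - 9060480 = -9060255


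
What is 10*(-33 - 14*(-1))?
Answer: -190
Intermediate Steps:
10*(-33 - 14*(-1)) = 10*(-33 + 14) = 10*(-19) = -190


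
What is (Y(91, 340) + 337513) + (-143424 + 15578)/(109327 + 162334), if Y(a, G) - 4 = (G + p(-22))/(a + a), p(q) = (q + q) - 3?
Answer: 1283667213295/3803254 ≈ 3.3752e+5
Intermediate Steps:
p(q) = -3 + 2*q (p(q) = 2*q - 3 = -3 + 2*q)
Y(a, G) = 4 + (-47 + G)/(2*a) (Y(a, G) = 4 + (G + (-3 + 2*(-22)))/(a + a) = 4 + (G + (-3 - 44))/((2*a)) = 4 + (G - 47)*(1/(2*a)) = 4 + (-47 + G)*(1/(2*a)) = 4 + (-47 + G)/(2*a))
(Y(91, 340) + 337513) + (-143424 + 15578)/(109327 + 162334) = ((½)*(-47 + 340 + 8*91)/91 + 337513) + (-143424 + 15578)/(109327 + 162334) = ((½)*(1/91)*(-47 + 340 + 728) + 337513) - 127846/271661 = ((½)*(1/91)*1021 + 337513) - 127846*1/271661 = (1021/182 + 337513) - 127846/271661 = 61428387/182 - 127846/271661 = 1283667213295/3803254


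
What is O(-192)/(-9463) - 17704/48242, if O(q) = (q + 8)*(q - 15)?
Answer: -1002487124/228257023 ≈ -4.3919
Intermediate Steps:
O(q) = (-15 + q)*(8 + q) (O(q) = (8 + q)*(-15 + q) = (-15 + q)*(8 + q))
O(-192)/(-9463) - 17704/48242 = (-120 + (-192)² - 7*(-192))/(-9463) - 17704/48242 = (-120 + 36864 + 1344)*(-1/9463) - 17704*1/48242 = 38088*(-1/9463) - 8852/24121 = -38088/9463 - 8852/24121 = -1002487124/228257023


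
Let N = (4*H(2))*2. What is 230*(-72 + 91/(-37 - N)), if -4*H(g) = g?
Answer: -567410/33 ≈ -17194.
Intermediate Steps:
H(g) = -g/4
N = -4 (N = (4*(-1/4*2))*2 = (4*(-1/2))*2 = -2*2 = -4)
230*(-72 + 91/(-37 - N)) = 230*(-72 + 91/(-37 - 1*(-4))) = 230*(-72 + 91/(-37 + 4)) = 230*(-72 + 91/(-33)) = 230*(-72 + 91*(-1/33)) = 230*(-72 - 91/33) = 230*(-2467/33) = -567410/33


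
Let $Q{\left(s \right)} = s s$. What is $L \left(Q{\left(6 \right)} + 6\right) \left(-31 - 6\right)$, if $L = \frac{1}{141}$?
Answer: $- \frac{518}{47} \approx -11.021$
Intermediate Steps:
$Q{\left(s \right)} = s^{2}$
$L = \frac{1}{141} \approx 0.0070922$
$L \left(Q{\left(6 \right)} + 6\right) \left(-31 - 6\right) = \frac{\left(6^{2} + 6\right) \left(-31 - 6\right)}{141} = \frac{\left(36 + 6\right) \left(-37\right)}{141} = \frac{42 \left(-37\right)}{141} = \frac{1}{141} \left(-1554\right) = - \frac{518}{47}$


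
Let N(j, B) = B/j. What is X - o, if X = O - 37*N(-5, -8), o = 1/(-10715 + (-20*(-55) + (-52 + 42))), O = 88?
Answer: 277201/9625 ≈ 28.800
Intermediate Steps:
o = -1/9625 (o = 1/(-10715 + (1100 - 10)) = 1/(-10715 + 1090) = 1/(-9625) = -1/9625 ≈ -0.00010390)
X = 144/5 (X = 88 - (-296)/(-5) = 88 - (-296)*(-1)/5 = 88 - 37*8/5 = 88 - 296/5 = 144/5 ≈ 28.800)
X - o = 144/5 - 1*(-1/9625) = 144/5 + 1/9625 = 277201/9625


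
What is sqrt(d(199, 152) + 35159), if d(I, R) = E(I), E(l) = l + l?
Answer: 31*sqrt(37) ≈ 188.57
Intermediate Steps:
E(l) = 2*l
d(I, R) = 2*I
sqrt(d(199, 152) + 35159) = sqrt(2*199 + 35159) = sqrt(398 + 35159) = sqrt(35557) = 31*sqrt(37)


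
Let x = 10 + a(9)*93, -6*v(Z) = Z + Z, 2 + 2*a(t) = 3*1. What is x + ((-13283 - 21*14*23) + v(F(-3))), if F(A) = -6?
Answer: -39973/2 ≈ -19987.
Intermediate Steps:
a(t) = ½ (a(t) = -1 + (3*1)/2 = -1 + (½)*3 = -1 + 3/2 = ½)
v(Z) = -Z/3 (v(Z) = -(Z + Z)/6 = -Z/3)
x = 113/2 (x = 10 + (½)*93 = 10 + 93/2 = 113/2 ≈ 56.500)
x + ((-13283 - 21*14*23) + v(F(-3))) = 113/2 + ((-13283 - 21*14*23) - ⅓*(-6)) = 113/2 + ((-13283 - 294*23) + 2) = 113/2 + ((-13283 - 6762) + 2) = 113/2 + (-20045 + 2) = 113/2 - 20043 = -39973/2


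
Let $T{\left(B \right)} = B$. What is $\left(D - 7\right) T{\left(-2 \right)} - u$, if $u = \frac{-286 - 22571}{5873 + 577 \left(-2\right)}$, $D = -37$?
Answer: $\frac{146043}{1573} \approx 92.844$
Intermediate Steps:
$u = - \frac{7619}{1573}$ ($u = - \frac{22857}{5873 - 1154} = - \frac{22857}{4719} = \left(-22857\right) \frac{1}{4719} = - \frac{7619}{1573} \approx -4.8436$)
$\left(D - 7\right) T{\left(-2 \right)} - u = \left(-37 - 7\right) \left(-2\right) - - \frac{7619}{1573} = \left(-44\right) \left(-2\right) + \frac{7619}{1573} = 88 + \frac{7619}{1573} = \frac{146043}{1573}$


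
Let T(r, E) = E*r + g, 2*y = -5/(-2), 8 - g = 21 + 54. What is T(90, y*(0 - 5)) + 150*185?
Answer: 54241/2 ≈ 27121.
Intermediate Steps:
g = -67 (g = 8 - (21 + 54) = 8 - 1*75 = 8 - 75 = -67)
y = 5/4 (y = (-5/(-2))/2 = (-5*(-½))/2 = (½)*(5/2) = 5/4 ≈ 1.2500)
T(r, E) = -67 + E*r (T(r, E) = E*r - 67 = -67 + E*r)
T(90, y*(0 - 5)) + 150*185 = (-67 + (5*(0 - 5)/4)*90) + 150*185 = (-67 + ((5/4)*(-5))*90) + 27750 = (-67 - 25/4*90) + 27750 = (-67 - 1125/2) + 27750 = -1259/2 + 27750 = 54241/2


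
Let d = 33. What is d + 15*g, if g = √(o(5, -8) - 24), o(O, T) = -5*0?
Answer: 33 + 30*I*√6 ≈ 33.0 + 73.485*I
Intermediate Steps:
o(O, T) = 0
g = 2*I*√6 (g = √(0 - 24) = √(-24) = 2*I*√6 ≈ 4.899*I)
d + 15*g = 33 + 15*(2*I*√6) = 33 + 30*I*√6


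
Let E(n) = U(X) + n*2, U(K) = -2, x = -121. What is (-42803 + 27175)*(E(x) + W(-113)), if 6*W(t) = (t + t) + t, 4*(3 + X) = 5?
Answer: 4696214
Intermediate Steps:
X = -7/4 (X = -3 + (1/4)*5 = -3 + 5/4 = -7/4 ≈ -1.7500)
E(n) = -2 + 2*n (E(n) = -2 + n*2 = -2 + 2*n)
W(t) = t/2 (W(t) = ((t + t) + t)/6 = (2*t + t)/6 = (3*t)/6 = t/2)
(-42803 + 27175)*(E(x) + W(-113)) = (-42803 + 27175)*((-2 + 2*(-121)) + (1/2)*(-113)) = -15628*((-2 - 242) - 113/2) = -15628*(-244 - 113/2) = -15628*(-601/2) = 4696214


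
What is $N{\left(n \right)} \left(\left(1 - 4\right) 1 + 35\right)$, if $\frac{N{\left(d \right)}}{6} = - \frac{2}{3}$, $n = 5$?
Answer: $-128$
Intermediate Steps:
$N{\left(d \right)} = -4$ ($N{\left(d \right)} = 6 \left(- \frac{2}{3}\right) = -4$)
$N{\left(n \right)} \left(\left(1 - 4\right) 1 + 35\right) = - 4 \left(\left(1 - 4\right) 1 + 35\right) = - 4 \left(\left(-3\right) 1 + 35\right) = - 4 \left(-3 + 35\right) = \left(-4\right) 32 = -128$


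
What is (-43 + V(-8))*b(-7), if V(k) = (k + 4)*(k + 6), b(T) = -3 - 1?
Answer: 140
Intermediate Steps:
b(T) = -4
V(k) = (4 + k)*(6 + k)
(-43 + V(-8))*b(-7) = (-43 + (24 + (-8)² + 10*(-8)))*(-4) = (-43 + (24 + 64 - 80))*(-4) = (-43 + 8)*(-4) = -35*(-4) = 140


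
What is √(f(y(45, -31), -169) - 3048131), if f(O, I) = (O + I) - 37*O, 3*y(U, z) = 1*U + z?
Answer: 2*I*√762117 ≈ 1746.0*I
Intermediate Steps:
y(U, z) = U/3 + z/3 (y(U, z) = (1*U + z)/3 = (U + z)/3 = U/3 + z/3)
f(O, I) = I - 36*O (f(O, I) = (I + O) - 37*O = I - 36*O)
√(f(y(45, -31), -169) - 3048131) = √((-169 - 36*((⅓)*45 + (⅓)*(-31))) - 3048131) = √((-169 - 36*(15 - 31/3)) - 3048131) = √((-169 - 36*14/3) - 3048131) = √((-169 - 168) - 3048131) = √(-337 - 3048131) = √(-3048468) = 2*I*√762117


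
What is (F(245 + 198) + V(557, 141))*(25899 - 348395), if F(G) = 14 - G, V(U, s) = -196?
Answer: 201560000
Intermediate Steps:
(F(245 + 198) + V(557, 141))*(25899 - 348395) = ((14 - (245 + 198)) - 196)*(25899 - 348395) = ((14 - 1*443) - 196)*(-322496) = ((14 - 443) - 196)*(-322496) = (-429 - 196)*(-322496) = -625*(-322496) = 201560000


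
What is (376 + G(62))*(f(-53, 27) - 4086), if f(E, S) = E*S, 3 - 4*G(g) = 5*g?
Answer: -6603849/4 ≈ -1.6510e+6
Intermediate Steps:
G(g) = ¾ - 5*g/4
(376 + G(62))*(f(-53, 27) - 4086) = (376 + (¾ - 5/4*62))*(-53*27 - 4086) = (376 + (¾ - 155/2))*(-1431 - 4086) = (376 - 307/4)*(-5517) = (1197/4)*(-5517) = -6603849/4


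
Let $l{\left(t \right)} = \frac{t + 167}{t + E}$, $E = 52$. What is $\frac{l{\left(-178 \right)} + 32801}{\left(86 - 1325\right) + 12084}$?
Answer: $\frac{4132937}{1366470} \approx 3.0245$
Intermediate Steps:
$l{\left(t \right)} = \frac{167 + t}{52 + t}$ ($l{\left(t \right)} = \frac{t + 167}{t + 52} = \frac{167 + t}{52 + t}$)
$\frac{l{\left(-178 \right)} + 32801}{\left(86 - 1325\right) + 12084} = \frac{\frac{167 - 178}{52 - 178} + 32801}{\left(86 - 1325\right) + 12084} = \frac{\frac{1}{-126} \left(-11\right) + 32801}{\left(86 - 1325\right) + 12084} = \frac{\left(- \frac{1}{126}\right) \left(-11\right) + 32801}{-1239 + 12084} = \frac{\frac{11}{126} + 32801}{10845} = \frac{4132937}{126} \cdot \frac{1}{10845} = \frac{4132937}{1366470}$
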